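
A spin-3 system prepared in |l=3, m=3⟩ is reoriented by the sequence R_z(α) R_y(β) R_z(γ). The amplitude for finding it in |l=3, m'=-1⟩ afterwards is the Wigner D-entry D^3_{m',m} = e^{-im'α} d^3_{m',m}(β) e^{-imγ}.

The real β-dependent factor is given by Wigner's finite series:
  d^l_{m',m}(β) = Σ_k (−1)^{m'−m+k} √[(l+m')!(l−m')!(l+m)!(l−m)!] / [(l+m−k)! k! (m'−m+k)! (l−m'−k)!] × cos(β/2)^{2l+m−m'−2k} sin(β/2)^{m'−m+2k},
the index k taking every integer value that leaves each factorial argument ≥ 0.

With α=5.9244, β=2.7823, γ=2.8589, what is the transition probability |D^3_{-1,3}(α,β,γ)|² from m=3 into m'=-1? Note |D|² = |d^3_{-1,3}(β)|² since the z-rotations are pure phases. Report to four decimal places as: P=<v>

P=0.0134

First d^3_{-1,3}(β=2.7823), then the phase factors e^{-i(-1)α} and e^{-i(3)γ}:
Half-angle: c=0.178682, s=0.983907. N=√(2·24·720·1)=185.903201
Admissible k: 4..4 (factorial args all ≥0)
  k=4: (−1)^0·185.9032/(48)·0.1787^2·0.9839^4 = +0.115883
d^3_{-1,3}(2.7823) = +0.115883
|D^3_{-1,3}|² = |d^3_{-1,3}(β)|² = (+0.115883)² = 0.013429 (the z-rotation phases have unit modulus)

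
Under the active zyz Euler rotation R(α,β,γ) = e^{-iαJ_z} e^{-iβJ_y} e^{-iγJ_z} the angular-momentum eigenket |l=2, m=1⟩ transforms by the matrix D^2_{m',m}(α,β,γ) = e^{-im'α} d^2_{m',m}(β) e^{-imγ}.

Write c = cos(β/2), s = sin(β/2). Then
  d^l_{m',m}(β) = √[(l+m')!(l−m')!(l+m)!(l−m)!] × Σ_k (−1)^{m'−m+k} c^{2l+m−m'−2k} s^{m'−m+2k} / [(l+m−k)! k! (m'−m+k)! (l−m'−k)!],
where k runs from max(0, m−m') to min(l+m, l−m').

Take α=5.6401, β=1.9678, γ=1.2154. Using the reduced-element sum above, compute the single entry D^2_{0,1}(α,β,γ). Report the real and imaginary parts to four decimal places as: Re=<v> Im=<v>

First d^2_{0,1}(β=1.9678), then the phase factors e^{-i(0)α} and e^{-i(1)γ}:
Half-angle: c=0.553779, s=0.832663. N=√(2·2·6·1)=4.898979
k: max(0,(1)−(0))=1 … min(2+(1),2−(0))=2
  k=1: (−1)^0·4.8990/(2)·0.5538^3·0.8327^1 = +0.346382
  k=2: (−1)^1·4.8990/(2)·0.5538^1·0.8327^3 = -0.783107
d^2_{0,1}(1.9678) = +0.346382 -0.783107 = -0.436724
Phases: e^{-i·(0)·5.6401}=+1.000000+0.000000i, e^{-i·(1)·1.2154}=+0.347962-0.937509i ⇒ D=-0.151964+0.409433i

Re=-0.1520 Im=0.4094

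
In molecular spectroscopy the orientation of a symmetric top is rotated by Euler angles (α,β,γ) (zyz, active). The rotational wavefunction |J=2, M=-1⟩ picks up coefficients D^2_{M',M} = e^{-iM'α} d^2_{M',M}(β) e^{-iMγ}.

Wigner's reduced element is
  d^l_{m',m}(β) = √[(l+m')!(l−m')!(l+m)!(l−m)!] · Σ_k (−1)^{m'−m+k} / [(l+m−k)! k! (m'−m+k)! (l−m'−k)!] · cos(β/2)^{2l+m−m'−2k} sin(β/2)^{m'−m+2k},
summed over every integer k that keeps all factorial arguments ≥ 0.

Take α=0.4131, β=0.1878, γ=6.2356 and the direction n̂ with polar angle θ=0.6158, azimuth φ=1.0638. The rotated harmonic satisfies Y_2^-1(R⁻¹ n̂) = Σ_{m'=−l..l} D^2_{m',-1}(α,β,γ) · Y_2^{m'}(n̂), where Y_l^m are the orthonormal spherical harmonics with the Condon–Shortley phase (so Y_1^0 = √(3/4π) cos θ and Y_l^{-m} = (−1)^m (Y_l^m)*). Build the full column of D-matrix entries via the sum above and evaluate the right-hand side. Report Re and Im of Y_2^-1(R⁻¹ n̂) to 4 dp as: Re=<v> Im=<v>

Re=0.1935 Im=-0.2495

Need the full column D^2_{m',-1} for m'=−2..2 at α=0.4131, β=0.1878, γ=6.2356.
cos(β/2)=0.995595, sin(β/2)=0.093762
d^2_{-2,-1}: single k=1 term ⇒ +0.185057;  D = +0.131739+0.129964i
d^2_{-1,-1}: k∈[0..1] ⇒ +0.982495 -0.026142 = +0.956353;  D = +0.893176+0.341829i
d^2_{0,-1}: k∈[0..1] ⇒ -0.226647 +0.002010 = -0.224637;  D = -0.224383+0.010685i
d^2_{1,-1}: k∈[0..1] ⇒ +0.026142 -0.000077 = +0.026065;  D = +0.023348-0.011587i
d^2_{2,-1}: single k=0 term ⇒ -0.001641;  D = -0.001054+0.001259i
Y_2^{m'}(θ=0.6158,φ=1.0638) and Σ D·Y over m':
  (+0.1317+0.1300i)·(-0.0681-0.1094i)  (+0.8932+0.3418i)·(+0.1769-0.3184i)  (-0.2244+0.0107i)·(+0.3151+0.0000i)  (+0.0233-0.0116i)·(-0.1769-0.3184i)  (-0.0011+0.0013i)·(-0.0681+0.1094i)
Y_2^-1(R⁻¹ n̂) = +0.193486-0.249450i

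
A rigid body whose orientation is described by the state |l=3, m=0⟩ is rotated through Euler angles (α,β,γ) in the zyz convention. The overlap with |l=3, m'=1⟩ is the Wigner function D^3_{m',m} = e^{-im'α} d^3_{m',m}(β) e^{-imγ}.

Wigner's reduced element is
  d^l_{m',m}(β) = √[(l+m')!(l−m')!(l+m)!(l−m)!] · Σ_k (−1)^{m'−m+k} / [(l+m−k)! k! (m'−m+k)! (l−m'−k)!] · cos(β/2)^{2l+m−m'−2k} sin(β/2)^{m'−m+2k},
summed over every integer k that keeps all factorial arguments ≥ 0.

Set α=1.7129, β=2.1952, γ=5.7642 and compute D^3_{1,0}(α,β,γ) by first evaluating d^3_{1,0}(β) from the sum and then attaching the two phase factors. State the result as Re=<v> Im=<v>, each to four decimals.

First d^3_{1,0}(β=2.1952), then the phase factors e^{-i(1)α} and e^{-i(0)γ}:
c=cos(2.1952/2)=0.455734, s=sin(2.1952/2)=0.890116; N=√[24·2·6·6]=41.569219
Admissible k: 0..2 (factorial args all ≥0)
  k=0: (−1)^1·41.5692/(12)·0.4557^5·0.8901^1 = -0.060617
  k=1: (−1)^2·41.5692/(4)·0.4557^3·0.8901^3 = +0.693722
  k=2: (−1)^3·41.5692/(12)·0.4557^1·0.8901^5 = -0.882135
d^3_{1,0}(2.1952) = -0.060617 +0.693722 -0.882135 = -0.249030
Phases: e^{-i·(1)·1.7129}=-0.141626-0.989920i, e^{-i·(0)·5.7642}=+1.000000+0.000000i ⇒ D=+0.035269+0.246520i

Re=0.0353 Im=0.2465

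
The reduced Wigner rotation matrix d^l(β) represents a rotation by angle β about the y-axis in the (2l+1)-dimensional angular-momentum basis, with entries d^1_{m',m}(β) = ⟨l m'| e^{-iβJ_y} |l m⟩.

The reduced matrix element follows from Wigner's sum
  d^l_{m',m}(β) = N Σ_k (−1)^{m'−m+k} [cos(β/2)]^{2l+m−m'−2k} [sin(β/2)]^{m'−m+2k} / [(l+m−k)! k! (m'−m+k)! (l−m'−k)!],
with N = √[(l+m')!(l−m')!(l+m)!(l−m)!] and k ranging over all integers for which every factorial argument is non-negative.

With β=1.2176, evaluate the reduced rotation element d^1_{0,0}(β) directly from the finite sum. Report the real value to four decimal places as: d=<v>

d^1_{0,0}(β=1.2176) via Wigner's sum:
Half-angle: c=0.820335, s=0.571883. N=√(1·1·1·1)=1.000000
The bounds max(0,m−m')=0 and min(l+m,l−m')=1 give 2 terms
  k=0: (−1)^0·1.0000/(1)·0.8203^2·0.5719^0 = +0.672949
  k=1: (−1)^1·1.0000/(1)·0.8203^0·0.5719^2 = -0.327051
d^1_{0,0}(1.2176) = +0.672949 -0.327051 = +0.345899

d=0.3459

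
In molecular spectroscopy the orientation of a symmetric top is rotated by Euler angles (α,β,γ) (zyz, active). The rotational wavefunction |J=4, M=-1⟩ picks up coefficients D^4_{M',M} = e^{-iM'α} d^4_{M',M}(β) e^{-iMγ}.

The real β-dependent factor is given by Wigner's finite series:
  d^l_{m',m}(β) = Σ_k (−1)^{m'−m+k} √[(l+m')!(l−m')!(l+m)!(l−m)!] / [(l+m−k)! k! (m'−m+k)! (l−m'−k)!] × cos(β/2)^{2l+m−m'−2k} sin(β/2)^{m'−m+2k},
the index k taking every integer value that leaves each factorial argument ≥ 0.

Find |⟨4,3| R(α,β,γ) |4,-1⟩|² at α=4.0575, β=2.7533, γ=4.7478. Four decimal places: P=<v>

P=0.0608

First d^4_{3,-1}(β=2.7533), then the phase factors e^{-i(3)α} and e^{-i(-1)γ}:
With c≡cos(β/2)=0.192929 and s≡sin(β/2)=0.981213, N=[5040·1·6·120]^{1/2}=1904.940944
Admissible k: 0..1 (factorial args all ≥0)
  k=0: (−1)^4·1904.9409/(144)·0.1929^4·0.9812^4 = +0.016989
  k=1: (−1)^5·1904.9409/(240)·0.1929^2·0.9812^6 = -0.263660
d^4_{3,-1}(2.7533) = +0.016989 -0.263660 = -0.246671
|D^4_{3,-1}|² = |d^4_{3,-1}(β)|² = (-0.246671)² = 0.060847 (the z-rotation phases have unit modulus)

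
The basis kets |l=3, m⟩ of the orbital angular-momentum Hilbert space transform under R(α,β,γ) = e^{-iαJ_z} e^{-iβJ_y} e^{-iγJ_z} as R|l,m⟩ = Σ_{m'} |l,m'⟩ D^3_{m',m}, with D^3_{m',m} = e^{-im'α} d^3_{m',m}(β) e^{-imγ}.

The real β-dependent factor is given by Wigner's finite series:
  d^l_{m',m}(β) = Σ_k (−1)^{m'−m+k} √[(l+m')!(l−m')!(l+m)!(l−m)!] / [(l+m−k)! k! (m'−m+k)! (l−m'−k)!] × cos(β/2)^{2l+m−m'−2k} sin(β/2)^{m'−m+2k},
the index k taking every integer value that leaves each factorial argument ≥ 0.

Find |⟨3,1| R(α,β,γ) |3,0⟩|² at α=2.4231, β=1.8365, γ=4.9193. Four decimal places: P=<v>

P=0.0749

D^3_{1,0}(2.4231,1.8365,4.9193) = e^{-i·1·2.4231}·d^3_{1,0}(1.8365)·e^{-i·0·4.9193}. Compute d first:
With c≡cos(β/2)=0.607212 and s≡sin(β/2)=0.794540, N=[24·2·6·6]^{1/2}=41.569219
The bounds max(0,m−m')=0 and min(l+m,l−m')=2 give 3 terms
  k=0: (−1)^1·41.5692/(12)·0.6072^5·0.7945^1 = -0.227199
  k=1: (−1)^2·41.5692/(4)·0.6072^3·0.7945^3 = +1.167023
  k=2: (−1)^3·41.5692/(12)·0.6072^1·0.7945^5 = -0.666055
d^3_{1,0}(1.8365) = -0.227199 +1.167023 -0.666055 = +0.273769
|D^3_{1,0}|² = |d^3_{1,0}(β)|² = (+0.273769)² = 0.074950 (the z-rotation phases have unit modulus)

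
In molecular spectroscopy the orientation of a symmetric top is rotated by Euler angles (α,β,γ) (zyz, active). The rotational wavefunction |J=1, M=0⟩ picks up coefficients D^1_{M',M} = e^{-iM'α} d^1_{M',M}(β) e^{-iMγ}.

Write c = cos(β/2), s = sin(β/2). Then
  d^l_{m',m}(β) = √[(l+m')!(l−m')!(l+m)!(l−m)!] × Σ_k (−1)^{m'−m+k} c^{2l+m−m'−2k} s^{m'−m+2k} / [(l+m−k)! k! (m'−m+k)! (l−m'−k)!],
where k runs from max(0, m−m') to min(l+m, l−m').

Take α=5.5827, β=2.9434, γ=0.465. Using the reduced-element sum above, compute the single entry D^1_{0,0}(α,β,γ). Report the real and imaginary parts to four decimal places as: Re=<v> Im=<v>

First d^1_{0,0}(β=2.9434), then the phase factors e^{-i(0)α} and e^{-i(0)γ}:
c=cos(2.9434/2)=0.098934, s=sin(2.9434/2)=0.995094; N=√[1·1·1·1]=1.000000
Admissible k: 0..1 (factorial args all ≥0)
  k=0: (−1)^0·1.0000/(1)·0.0989^2·0.9951^0 = +0.009788
  k=1: (−1)^1·1.0000/(1)·0.0989^0·0.9951^2 = -0.990212
d^1_{0,0}(2.9434) = +0.009788 -0.990212 = -0.980424
Attach z-rotation phases: D = e^{-i(0)(5.5827)}·(-0.980424)·e^{-i(0)(0.465)} = -0.980424+0.000000i

Re=-0.9804 Im=0.0000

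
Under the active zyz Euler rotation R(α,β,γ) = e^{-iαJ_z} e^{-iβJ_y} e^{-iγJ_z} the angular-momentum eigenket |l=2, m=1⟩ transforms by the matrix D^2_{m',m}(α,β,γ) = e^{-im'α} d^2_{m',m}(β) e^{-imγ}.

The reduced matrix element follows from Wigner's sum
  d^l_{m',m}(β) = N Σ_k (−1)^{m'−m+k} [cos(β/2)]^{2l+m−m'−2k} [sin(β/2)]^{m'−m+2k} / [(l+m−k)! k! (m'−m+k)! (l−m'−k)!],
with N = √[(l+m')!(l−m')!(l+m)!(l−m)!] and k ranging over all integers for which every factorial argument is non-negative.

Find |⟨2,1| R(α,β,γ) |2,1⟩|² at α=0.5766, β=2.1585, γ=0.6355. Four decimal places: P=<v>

First d^2_{1,1}(β=2.1585), then the phase factors e^{-i(1)α} and e^{-i(1)γ}:
Half-angle: c=0.471990, s=0.881604. N=√(6·1·6·1)=6.000000
k∈{0,1} keeps every argument non-negative
  k=0: (−1)^0·6.0000/(6)·0.4720^4·0.8816^0 = +0.049628
  k=1: (−1)^1·6.0000/(2)·0.4720^2·0.8816^2 = -0.519438
d^2_{1,1}(2.1585) = +0.049628 -0.519438 = -0.469809
|D^2_{1,1}|² = |d^2_{1,1}(β)|² = (-0.469809)² = 0.220721 (the z-rotation phases have unit modulus)

P=0.2207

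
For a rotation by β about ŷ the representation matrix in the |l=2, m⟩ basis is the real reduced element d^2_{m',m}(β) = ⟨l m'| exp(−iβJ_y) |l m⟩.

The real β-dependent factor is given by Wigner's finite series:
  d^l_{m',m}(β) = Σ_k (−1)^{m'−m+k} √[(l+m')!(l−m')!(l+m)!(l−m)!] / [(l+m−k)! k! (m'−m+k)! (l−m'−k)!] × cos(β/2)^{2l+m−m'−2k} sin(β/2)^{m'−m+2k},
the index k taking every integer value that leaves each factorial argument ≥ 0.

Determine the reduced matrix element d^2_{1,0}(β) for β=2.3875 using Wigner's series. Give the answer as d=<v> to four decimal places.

d=0.6112

d^2_{1,0}(β=2.3875) via Wigner's sum:
c=cos(2.3875/2)=0.368176, s=sin(2.3875/2)=0.929756; N=√[6·1·2·2]=4.898979
k∈{0,1} keeps every argument non-negative
  k=0: (−1)^1·4.8990/(2)·0.3682^3·0.9298^1 = -0.113661
  k=1: (−1)^2·4.8990/(2)·0.3682^1·0.9298^3 = +0.724833
d^2_{1,0}(2.3875) = -0.113661 +0.724833 = +0.611173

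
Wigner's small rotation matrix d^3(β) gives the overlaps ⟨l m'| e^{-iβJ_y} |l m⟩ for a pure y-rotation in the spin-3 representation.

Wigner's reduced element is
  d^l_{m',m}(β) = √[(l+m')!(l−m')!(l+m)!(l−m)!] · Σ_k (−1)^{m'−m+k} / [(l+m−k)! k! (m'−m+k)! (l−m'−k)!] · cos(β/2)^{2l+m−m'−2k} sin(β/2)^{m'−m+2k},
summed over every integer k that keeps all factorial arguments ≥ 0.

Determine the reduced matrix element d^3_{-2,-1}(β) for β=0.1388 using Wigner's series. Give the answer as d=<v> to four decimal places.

d^3_{-2,-1}(β=0.1388) via Wigner's sum:
Half-angle: c=0.997593, s=0.069344. N=√(1·120·2·24)=75.894664
k: max(0,(-1)−(-2))=1 … min(3+(-1),3−(-2))=2
  k=1: (−1)^0·75.8947/(24)·0.9976^5·0.0693^1 = +0.216659
  k=2: (−1)^1·75.8947/(12)·0.9976^3·0.0693^3 = -0.002094
d^3_{-2,-1}(0.1388) = +0.216659 -0.002094 = +0.214566

d=0.2146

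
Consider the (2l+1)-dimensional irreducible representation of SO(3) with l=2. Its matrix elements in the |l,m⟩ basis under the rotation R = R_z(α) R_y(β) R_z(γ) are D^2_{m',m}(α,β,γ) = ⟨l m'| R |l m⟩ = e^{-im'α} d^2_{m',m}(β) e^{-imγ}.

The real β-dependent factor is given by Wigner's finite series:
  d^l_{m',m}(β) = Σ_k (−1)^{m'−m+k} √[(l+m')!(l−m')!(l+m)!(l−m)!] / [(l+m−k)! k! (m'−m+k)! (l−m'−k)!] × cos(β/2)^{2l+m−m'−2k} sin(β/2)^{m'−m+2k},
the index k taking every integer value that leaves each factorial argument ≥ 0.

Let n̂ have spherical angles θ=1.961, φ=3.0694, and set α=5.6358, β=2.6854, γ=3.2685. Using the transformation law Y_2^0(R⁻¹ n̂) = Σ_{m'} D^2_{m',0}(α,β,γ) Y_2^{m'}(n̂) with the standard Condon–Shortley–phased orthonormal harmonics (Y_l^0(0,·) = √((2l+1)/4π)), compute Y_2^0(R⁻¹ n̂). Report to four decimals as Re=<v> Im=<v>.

Need the full column D^2_{m',0} for m'=−2..2 at α=5.6358, β=2.6854, γ=3.2685.
cos(β/2)=0.226124, sin(β/2)=0.974099
d^2_{-2,0}: single k=2 term ⇒ +0.118843;  D = +0.032389-0.114344i
d^2_{-1,0}: k∈[1..2] ⇒ +0.027588 -0.511953 = -0.484365;  D = -0.386361+0.292122i
d^2_{0,0}: k∈[0..2] ⇒ +0.002614 -0.194070 +0.900351 = +0.708896;  D = +0.708896+0.000000i
d^2_{1,0}: k∈[0..1] ⇒ -0.027588 +0.511953 = +0.484365;  D = +0.386361+0.292122i
d^2_{2,0}: single k=0 term ⇒ +0.118843;  D = +0.032389+0.114344i
Y_2^{m'}(θ=1.961,φ=3.0694) and Σ D·Y over m':
  (+0.0324-0.1143i)·(+0.3269+0.0475i)  (-0.3864+0.2921i)·(+0.2711+0.0196i)  (+0.7089+0.0000i)·(-0.1785+0.0000i)  (+0.3864+0.2921i)·(-0.2711+0.0196i)  (+0.0324+0.1143i)·(+0.3269-0.0475i)
Y_2^0(R⁻¹ n̂) = -0.315391+0.000000i

Re=-0.3154 Im=0.0000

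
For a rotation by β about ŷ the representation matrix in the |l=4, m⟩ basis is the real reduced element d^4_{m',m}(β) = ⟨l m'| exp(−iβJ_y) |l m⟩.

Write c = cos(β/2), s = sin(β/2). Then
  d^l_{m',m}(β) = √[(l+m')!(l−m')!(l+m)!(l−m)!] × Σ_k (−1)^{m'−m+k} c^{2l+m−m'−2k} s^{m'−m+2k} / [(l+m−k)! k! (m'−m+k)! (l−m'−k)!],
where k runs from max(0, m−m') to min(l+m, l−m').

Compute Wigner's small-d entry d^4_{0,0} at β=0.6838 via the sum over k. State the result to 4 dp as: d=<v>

d^4_{0,0}(β=0.6838) via Wigner's sum:
c=cos(0.6838/2)=0.942119, s=sin(0.6838/2)=0.335278; N=√[24·24·24·24]=576.000000
Admissible k: 0..4 (factorial args all ≥0)
  k=0: (−1)^0·576.0000/(576)·0.9421^8·0.3353^0 = +0.620651
  k=1: (−1)^1·576.0000/(36)·0.9421^6·0.3353^2 = -1.257665
  k=2: (−1)^2·576.0000/(16)·0.9421^4·0.3353^4 = +0.358381
  k=3: (−1)^3·576.0000/(36)·0.9421^2·0.3353^6 = -0.020173
  k=4: (−1)^4·576.0000/(576)·0.9421^0·0.3353^8 = +0.000160
d^4_{0,0}(0.6838) = +0.620651 -1.257665 +0.358381 -0.020173 +0.000160 = -0.298646

d=-0.2986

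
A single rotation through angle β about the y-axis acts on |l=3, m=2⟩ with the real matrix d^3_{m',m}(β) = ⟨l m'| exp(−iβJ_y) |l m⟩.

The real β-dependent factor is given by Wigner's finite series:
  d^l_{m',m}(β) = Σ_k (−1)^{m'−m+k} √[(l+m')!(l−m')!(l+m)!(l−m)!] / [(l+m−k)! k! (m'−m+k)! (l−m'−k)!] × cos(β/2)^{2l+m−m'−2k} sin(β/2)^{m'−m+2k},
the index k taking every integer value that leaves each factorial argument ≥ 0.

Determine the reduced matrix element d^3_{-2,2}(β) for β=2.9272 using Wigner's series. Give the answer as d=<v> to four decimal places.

d=-0.9101

d^3_{-2,2}(β=2.9272) via Wigner's sum:
With c≡cos(β/2)=0.106991 and s≡sin(β/2)=0.994260, N=[1·120·120·1]^{1/2}=120.000000
Admissible k: 4..5 (factorial args all ≥0)
  k=4: (−1)^0·120.0000/(24)·0.1070^2·0.9943^4 = +0.055933
  k=5: (−1)^1·120.0000/(120)·0.1070^0·0.9943^6 = -0.966050
d^3_{-2,2}(2.9272) = +0.055933 -0.966050 = -0.910118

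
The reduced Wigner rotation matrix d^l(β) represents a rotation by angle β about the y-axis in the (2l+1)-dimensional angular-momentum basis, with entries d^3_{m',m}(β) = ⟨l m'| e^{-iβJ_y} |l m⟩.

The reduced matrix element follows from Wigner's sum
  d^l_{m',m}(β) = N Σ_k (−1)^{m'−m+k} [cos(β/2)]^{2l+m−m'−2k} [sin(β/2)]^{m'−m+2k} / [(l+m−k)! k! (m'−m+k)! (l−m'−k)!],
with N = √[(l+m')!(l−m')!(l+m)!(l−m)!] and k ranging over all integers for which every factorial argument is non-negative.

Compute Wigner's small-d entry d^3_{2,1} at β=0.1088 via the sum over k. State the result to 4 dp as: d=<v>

d=-0.1697

d^3_{2,1}(β=0.1088) via Wigner's sum:
Half-angle: c=0.998521, s=0.054373. N=√(120·1·24·2)=75.894664
k∈{0,1} keeps every argument non-negative
  k=0: (−1)^1·75.8947/(24)·0.9985^5·0.0544^1 = -0.170675
  k=1: (−1)^2·75.8947/(12)·0.9985^3·0.0544^3 = +0.001012
d^3_{2,1}(0.1088) = -0.170675 +0.001012 = -0.169663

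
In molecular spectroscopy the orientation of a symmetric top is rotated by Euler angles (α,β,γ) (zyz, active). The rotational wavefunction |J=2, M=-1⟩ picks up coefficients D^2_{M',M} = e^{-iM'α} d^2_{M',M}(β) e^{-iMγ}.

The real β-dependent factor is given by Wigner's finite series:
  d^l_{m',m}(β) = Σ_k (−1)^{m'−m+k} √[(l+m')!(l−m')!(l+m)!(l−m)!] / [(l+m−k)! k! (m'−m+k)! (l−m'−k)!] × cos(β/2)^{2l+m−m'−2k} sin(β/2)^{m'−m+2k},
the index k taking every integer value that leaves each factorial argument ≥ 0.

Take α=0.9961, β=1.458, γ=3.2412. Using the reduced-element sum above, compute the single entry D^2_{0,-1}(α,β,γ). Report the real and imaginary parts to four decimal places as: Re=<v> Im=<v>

Re=0.1363 Im=0.0136

D^2_{0,-1}(0.9961,1.458,3.2412) = e^{-i·0·0.9961}·d^2_{0,-1}(1.458)·e^{-i·-1·3.2412}. Compute d first:
Half-angle: c=0.745841, s=0.666124. N=√(2·2·1·6)=4.898979
k: max(0,(-1)−(0))=0 … min(2+(-1),2−(0))=1
  k=0: (−1)^1·4.8990/(2)·0.7458^3·0.6661^1 = -0.676970
  k=1: (−1)^2·4.8990/(2)·0.7458^1·0.6661^3 = +0.539992
d^2_{0,-1}(1.458) = -0.676970 +0.539992 = -0.136978
Phases: e^{-i·(0)·0.9961}=+1.000000+0.000000i, e^{-i·(-1)·3.2412}=-0.995043-0.099443i ⇒ D=+0.136299+0.013621i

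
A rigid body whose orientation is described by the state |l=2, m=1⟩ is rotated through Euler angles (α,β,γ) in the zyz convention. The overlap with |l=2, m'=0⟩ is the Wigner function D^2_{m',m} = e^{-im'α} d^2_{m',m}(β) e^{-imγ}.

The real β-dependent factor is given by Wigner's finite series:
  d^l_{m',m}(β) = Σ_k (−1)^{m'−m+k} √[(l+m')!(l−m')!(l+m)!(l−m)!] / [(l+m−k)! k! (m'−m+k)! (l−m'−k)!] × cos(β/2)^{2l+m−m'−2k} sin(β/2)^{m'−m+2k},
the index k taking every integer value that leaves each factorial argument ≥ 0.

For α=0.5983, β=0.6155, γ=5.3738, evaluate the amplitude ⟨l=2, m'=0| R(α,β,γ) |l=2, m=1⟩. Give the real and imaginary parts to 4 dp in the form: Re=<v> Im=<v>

Re=0.3546 Im=0.4556

First d^2_{0,1}(β=0.6155), then the phase factors e^{-i(0)α} and e^{-i(1)γ}:
With c≡cos(β/2)=0.953018 and s≡sin(β/2)=0.302915, N=[2·2·6·1]^{1/2}=4.898979
k: max(0,(1)−(0))=1 … min(2+(1),2−(0))=2
  k=1: (−1)^0·4.8990/(2)·0.9530^3·0.3029^1 = +0.642243
  k=2: (−1)^1·4.8990/(2)·0.9530^1·0.3029^3 = -0.064884
d^2_{0,1}(0.6155) = +0.642243 -0.064884 = +0.577359
Attach z-rotation phases: D = e^{-i(0)(0.5983)}·(+0.577359)·e^{-i(1)(5.3738)} = +0.354631+0.455609i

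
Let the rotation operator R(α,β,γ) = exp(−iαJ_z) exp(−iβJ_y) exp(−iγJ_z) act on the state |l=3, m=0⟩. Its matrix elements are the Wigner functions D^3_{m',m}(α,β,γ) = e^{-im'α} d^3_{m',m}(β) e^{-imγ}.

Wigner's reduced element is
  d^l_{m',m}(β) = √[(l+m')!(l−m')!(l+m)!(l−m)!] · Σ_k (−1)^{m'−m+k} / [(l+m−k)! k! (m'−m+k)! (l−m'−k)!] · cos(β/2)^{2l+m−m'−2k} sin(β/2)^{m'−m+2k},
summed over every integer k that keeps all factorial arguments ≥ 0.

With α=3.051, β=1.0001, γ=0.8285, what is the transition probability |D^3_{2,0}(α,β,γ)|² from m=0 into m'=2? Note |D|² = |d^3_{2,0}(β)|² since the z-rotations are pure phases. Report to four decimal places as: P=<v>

Split into d^3_{2,0}(β=1.0001) × two z-phases.
With c≡cos(β/2)=0.877559 and s≡sin(β/2)=0.479469, N=[120·1·6·6]^{1/2}=65.726707
Admissible k: 0..1 (factorial args all ≥0)
  k=0: (−1)^2·65.7267/(12)·0.8776^4·0.4795^2 = +0.746770
  k=1: (−1)^3·65.7267/(12)·0.8776^2·0.4795^4 = -0.222924
d^3_{2,0}(1.0001) = +0.746770 -0.222924 = +0.523846
|D^3_{2,0}|² = |d^3_{2,0}(β)|² = (+0.523846)² = 0.274415 (the z-rotation phases have unit modulus)

P=0.2744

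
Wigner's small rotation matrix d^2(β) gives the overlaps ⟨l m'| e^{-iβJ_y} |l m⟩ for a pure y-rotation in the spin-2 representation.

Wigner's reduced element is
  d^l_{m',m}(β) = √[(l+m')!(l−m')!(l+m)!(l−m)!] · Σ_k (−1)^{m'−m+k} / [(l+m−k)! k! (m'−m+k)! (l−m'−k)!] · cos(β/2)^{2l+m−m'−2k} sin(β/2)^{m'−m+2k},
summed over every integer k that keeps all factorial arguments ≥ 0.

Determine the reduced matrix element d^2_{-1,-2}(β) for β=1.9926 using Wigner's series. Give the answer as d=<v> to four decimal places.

d^2_{-1,-2}(β=1.9926) via Wigner's sum:
c=cos(1.9926/2)=0.543412, s=sin(1.9926/2)=0.839466; N=√[1·6·1·24]=12.000000
Admissible k: 0..0 (factorial args all ≥0)
  k=0: (−1)^1·12.0000/(6)·0.5434^3·0.8395^1 = -0.269414
d^2_{-1,-2}(1.9926) = -0.269414

d=-0.2694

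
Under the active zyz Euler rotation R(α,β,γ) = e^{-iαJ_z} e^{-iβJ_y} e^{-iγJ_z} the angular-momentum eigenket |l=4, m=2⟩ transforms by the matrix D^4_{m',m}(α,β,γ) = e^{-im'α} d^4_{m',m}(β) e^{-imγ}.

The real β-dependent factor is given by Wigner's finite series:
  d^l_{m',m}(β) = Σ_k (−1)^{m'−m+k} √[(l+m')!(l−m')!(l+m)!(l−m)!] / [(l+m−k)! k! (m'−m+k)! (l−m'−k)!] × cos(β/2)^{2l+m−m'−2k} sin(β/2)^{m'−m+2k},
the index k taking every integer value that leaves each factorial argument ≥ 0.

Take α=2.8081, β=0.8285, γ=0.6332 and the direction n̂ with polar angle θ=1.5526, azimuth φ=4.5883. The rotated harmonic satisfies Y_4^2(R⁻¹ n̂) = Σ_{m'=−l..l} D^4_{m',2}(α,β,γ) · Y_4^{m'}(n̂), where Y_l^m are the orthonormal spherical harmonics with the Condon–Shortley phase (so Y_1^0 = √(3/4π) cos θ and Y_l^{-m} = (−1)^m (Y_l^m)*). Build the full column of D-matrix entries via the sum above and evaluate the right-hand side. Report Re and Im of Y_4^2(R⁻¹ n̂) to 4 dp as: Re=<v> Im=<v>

Need the full column D^4_{m',2} for m'=−4..4 at α=2.8081, β=0.8285, γ=0.6332.
cos(β/2)=0.915418, sin(β/2)=0.402503
d^4_{-4,2}: single k=6 term ⇒ +0.018855;  D = -0.016161-0.009714i
d^4_{-3,2}: k∈[5..6] ⇒ +0.090969 -0.005862 = +0.085106;  D = +0.054572+0.065307i
d^4_{-2,2}: k∈[4..6] ⇒ +0.276470 -0.042760 +0.000689 = +0.234399;  D = -0.083140-0.219159i
d^4_{-1,2}: k∈[3..5] ⇒ +0.592819 -0.171915 +0.006647 = +0.427552;  D = +0.012438+0.427371i
d^4_{0,2}: k∈[2..4] ⇒ +0.904437 -0.466280 +0.033805 = +0.471962;  D = +0.141455-0.450265i
d^4_{1,2}: k∈[1..3] ⇒ +0.919906 -0.889229 +0.114610 = +0.145287;  D = -0.086519+0.116717i
d^4_{2,2}: k∈[0..2] ⇒ +0.493125 -1.144033 +0.276470 = -0.374437;  D = -0.309160+0.211242i
d^4_{3,2}: k∈[0..1] ⇒ -0.811281 +0.470536 = -0.340745;  D = +0.328768-0.089548i
d^4_{4,2}: single k=0 term ⇒ +0.504471;  D = +0.503320+0.034061i
Y_4^{m'}(θ=1.5526,φ=4.5883) and Σ D·Y over m':
  (-0.0162-0.0097i)·(+0.3889+0.2106i)  (+0.0546+0.0653i)·(+0.0083-0.0212i)  (-0.0831-0.2192i)·(+0.3234+0.0820i)  (+0.0124+0.4274i)·(+0.0032-0.0256i)  (+0.1415-0.4503i)·(+0.3163+0.0000i)  (-0.0865+0.1167i)·(-0.0032-0.0256i)  (-0.3092+0.2112i)·(+0.3234-0.0820i)  (+0.3288-0.0895i)·(-0.0083-0.0212i)  (+0.5033+0.0341i)·(+0.3889-0.2106i)
Y_4^2(R⁻¹ n̂) = +0.163263-0.230354i

Re=0.1633 Im=-0.2304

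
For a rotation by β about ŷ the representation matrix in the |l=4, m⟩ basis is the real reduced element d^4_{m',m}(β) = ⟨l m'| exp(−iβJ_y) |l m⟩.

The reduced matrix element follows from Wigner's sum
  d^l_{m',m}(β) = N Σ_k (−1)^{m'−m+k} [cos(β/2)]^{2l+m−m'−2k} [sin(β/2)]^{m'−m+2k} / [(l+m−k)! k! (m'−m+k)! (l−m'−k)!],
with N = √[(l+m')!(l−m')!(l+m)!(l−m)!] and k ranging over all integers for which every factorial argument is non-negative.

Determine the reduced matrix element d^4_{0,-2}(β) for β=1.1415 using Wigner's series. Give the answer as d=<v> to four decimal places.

d^4_{0,-2}(β=1.1415) via Wigner's sum:
With c≡cos(β/2)=0.841496 and s≡sin(β/2)=0.540263, N=[24·24·2·720]^{1/2}=910.735966
k: max(0,(-2)−(0))=0 … min(4+(-2),4−(0))=2
  k=0: (−1)^2·910.7360/(96)·0.8415^6·0.5403^2 = +0.983206
  k=1: (−1)^3·910.7360/(36)·0.8415^4·0.5403^4 = -1.080737
  k=2: (−1)^4·910.7360/(96)·0.8415^2·0.5403^6 = +0.167055
d^4_{0,-2}(1.1415) = +0.983206 -1.080737 +0.167055 = +0.069523

d=0.0695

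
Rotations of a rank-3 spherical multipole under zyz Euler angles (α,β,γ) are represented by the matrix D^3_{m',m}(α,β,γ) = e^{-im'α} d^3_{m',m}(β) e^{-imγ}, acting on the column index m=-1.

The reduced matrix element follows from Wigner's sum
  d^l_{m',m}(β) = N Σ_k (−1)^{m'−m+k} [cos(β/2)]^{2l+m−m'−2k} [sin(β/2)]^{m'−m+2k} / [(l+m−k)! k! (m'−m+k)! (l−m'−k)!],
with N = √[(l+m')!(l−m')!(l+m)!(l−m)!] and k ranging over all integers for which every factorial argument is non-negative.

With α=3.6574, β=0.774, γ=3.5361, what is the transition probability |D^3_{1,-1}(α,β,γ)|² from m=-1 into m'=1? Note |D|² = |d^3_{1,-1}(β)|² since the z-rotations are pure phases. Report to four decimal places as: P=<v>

P=0.2423

First d^3_{1,-1}(β=0.774), then the phase factors e^{-i(1)α} and e^{-i(-1)γ}:
With c≡cos(β/2)=0.926045 and s≡sin(β/2)=0.377412, N=[24·2·2·24]^{1/2}=48.000000
The bounds max(0,m−m')=0 and min(l+m,l−m')=2 give 3 terms
  k=0: (−1)^2·48.0000/(8)·0.9260^4·0.3774^2 = +0.628510
  k=1: (−1)^3·48.0000/(6)·0.9260^2·0.3774^4 = -0.139193
  k=2: (−1)^4·48.0000/(48)·0.9260^0·0.3774^6 = +0.002890
d^3_{1,-1}(0.774) = +0.628510 -0.139193 +0.002890 = +0.492206
|D^3_{1,-1}|² = |d^3_{1,-1}(β)|² = (+0.492206)² = 0.242267 (the z-rotation phases have unit modulus)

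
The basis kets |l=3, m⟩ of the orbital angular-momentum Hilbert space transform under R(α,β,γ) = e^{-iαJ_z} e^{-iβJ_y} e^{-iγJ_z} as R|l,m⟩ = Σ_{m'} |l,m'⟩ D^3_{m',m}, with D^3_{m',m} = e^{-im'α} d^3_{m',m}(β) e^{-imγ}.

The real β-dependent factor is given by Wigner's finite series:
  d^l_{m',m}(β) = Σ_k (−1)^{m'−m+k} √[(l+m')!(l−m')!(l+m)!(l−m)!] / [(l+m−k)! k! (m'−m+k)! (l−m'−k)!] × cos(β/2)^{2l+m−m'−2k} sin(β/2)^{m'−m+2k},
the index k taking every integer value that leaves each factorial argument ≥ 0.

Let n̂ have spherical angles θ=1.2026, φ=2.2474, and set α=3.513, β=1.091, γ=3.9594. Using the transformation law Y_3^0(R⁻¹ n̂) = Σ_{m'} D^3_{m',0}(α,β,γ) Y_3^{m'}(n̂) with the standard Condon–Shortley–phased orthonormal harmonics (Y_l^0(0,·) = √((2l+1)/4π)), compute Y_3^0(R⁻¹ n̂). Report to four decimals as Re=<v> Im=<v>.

Re=-0.3312 Im=0.0000

Need the full column D^3_{m',0} for m'=−3..3 at α=3.513, β=1.091, γ=3.9594.
cos(β/2)=0.854868, sin(β/2)=0.518846
d^3_{-3,0}: single k=3 term ⇒ +0.390235;  D = -0.172045-0.350263i
d^3_{-2,0}: k∈[2..3] ⇒ +0.787468 -0.290076 = +0.497393;  D = +0.366363+0.336418i
d^3_{-1,0}: k∈[1..3] ⇒ +0.820586 -0.906825 +0.111347 = +0.025108;  D = -0.023396-0.009113i
d^3_{0,0}: k∈[0..3] ⇒ +0.390296 -1.293942 +0.476643 -0.019509 = -0.446512;  D = -0.446512+0.000000i
d^3_{1,0}: k∈[0..2] ⇒ -0.820586 +0.906825 -0.111347 = -0.025108;  D = +0.023396-0.009113i
d^3_{2,0}: k∈[0..1] ⇒ +0.787468 -0.290076 = +0.497393;  D = +0.366363-0.336418i
d^3_{3,0}: single k=0 term ⇒ -0.390235;  D = +0.172045-0.350263i
Y_3^{m'}(θ=1.2026,φ=2.2474) and Σ D·Y over m':
  (-0.1720-0.3503i)·(+0.3038-0.1501i)  (+0.3664+0.3364i)·(-0.0691+0.3126i)  (-0.0234-0.0091i)·(+0.0665+0.0828i)  (-0.4465+0.0000i)·(-0.3159+0.0000i)  (+0.0234-0.0091i)·(-0.0665+0.0828i)  (+0.3664-0.3364i)·(-0.0691-0.3126i)  (+0.1720-0.3503i)·(-0.3038-0.1501i)
Y_3^0(R⁻¹ n̂) = -0.331218+0.000000i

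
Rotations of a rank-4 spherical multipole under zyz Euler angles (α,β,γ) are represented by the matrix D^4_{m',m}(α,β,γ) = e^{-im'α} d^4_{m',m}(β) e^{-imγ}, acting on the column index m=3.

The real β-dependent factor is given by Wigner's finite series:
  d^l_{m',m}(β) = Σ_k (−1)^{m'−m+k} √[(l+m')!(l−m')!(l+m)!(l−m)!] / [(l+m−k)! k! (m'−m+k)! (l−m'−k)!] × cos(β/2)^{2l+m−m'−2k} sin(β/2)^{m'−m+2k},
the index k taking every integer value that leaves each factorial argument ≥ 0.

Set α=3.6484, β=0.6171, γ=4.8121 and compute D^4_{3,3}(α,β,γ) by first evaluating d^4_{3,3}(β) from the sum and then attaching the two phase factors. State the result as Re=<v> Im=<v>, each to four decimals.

Split into d^4_{3,3}(β=0.6171) × two z-phases.
Half-angle: c=0.952775, s=0.303677. N=√(5040·1·5040·1)=5040.000000
k∈{0,1} keeps every argument non-negative
  k=0: (−1)^0·5040.0000/(5040)·0.9528^8·0.3037^0 = +0.679082
  k=1: (−1)^1·5040.0000/(720)·0.9528^6·0.3037^2 = -0.482909
d^4_{3,3}(0.6171) = +0.679082 -0.482909 = +0.196174
D = (-0.050353+0.998731i)·(+0.196174)·(-0.294692-0.955592i) = +0.190135-0.048298i

Re=0.1901 Im=-0.0483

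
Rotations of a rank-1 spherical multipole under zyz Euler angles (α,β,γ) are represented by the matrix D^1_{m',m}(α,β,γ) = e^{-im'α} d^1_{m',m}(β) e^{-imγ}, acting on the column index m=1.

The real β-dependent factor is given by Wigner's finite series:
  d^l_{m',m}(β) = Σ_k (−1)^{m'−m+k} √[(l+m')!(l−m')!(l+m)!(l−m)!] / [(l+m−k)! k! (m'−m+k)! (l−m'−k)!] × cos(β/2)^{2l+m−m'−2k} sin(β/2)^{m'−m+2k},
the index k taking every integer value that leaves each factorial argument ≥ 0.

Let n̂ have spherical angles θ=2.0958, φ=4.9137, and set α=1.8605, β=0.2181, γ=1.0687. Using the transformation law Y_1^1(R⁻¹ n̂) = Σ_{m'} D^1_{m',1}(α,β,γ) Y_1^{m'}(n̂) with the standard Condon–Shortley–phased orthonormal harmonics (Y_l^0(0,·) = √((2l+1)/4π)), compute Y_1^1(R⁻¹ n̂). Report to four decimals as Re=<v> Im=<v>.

Re=0.0988 Im=-0.2347

Need the full column D^1_{m',1} for m'=−1..1 at α=1.8605, β=0.2181, γ=1.0687.
cos(β/2)=0.994060, sin(β/2)=0.108834
d^1_{-1,1}: single k=2 term ⇒ +0.011845;  D = +0.008322+0.008429i
d^1_{0,1}: single k=1 term ⇒ +0.153000;  D = +0.073634-0.134116i
d^1_{1,1}: single k=0 term ⇒ +0.988155;  D = -0.965951-0.208303i
Y_1^{m'}(θ=2.0958,φ=4.9137) and Σ D·Y over m':
  (+0.0083+0.0084i)·(+0.0598+0.2929i)  (+0.0736-0.1341i)·(-0.2449+0.0000i)  (-0.9660-0.2083i)·(-0.0598+0.2929i)
Y_1^1(R⁻¹ n̂) = +0.098757-0.234714i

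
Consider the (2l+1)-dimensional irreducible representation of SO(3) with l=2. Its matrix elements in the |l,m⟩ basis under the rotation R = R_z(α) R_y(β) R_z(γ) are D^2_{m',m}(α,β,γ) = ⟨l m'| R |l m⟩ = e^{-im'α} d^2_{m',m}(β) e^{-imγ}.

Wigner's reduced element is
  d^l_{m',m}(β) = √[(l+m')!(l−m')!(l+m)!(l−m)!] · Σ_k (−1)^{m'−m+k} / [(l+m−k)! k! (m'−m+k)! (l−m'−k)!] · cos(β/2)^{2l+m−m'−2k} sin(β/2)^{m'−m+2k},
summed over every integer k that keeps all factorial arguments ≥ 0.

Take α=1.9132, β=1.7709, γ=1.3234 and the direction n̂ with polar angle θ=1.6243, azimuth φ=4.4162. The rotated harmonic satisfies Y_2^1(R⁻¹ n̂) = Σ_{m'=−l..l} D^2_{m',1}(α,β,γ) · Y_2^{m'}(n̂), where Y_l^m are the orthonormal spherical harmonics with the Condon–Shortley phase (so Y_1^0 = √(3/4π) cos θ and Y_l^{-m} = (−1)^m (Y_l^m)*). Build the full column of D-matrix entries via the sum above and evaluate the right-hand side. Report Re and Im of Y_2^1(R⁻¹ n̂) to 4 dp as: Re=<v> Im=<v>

Need the full column D^2_{m',1} for m'=−2..2 at α=1.9132, β=1.7709, γ=1.3234.
cos(β/2)=0.632941, sin(β/2)=0.774200
d^2_{-2,1}: single k=3 term ⇒ +0.587425;  D = -0.471665+0.350144i
d^2_{-1,1}: k∈[2..3] ⇒ +0.720368 -0.359263 = +0.361105;  D = +0.300097+0.200845i
d^2_{0,1}: k∈[1..2] ⇒ +0.480860 -0.719446 = -0.238586;  D = -0.058425+0.231322i
d^2_{1,1}: k∈[0..1] ⇒ +0.160492 -0.720368 = -0.559876;  D = +0.557351-0.053112i
d^2_{2,1}: single k=0 term ⇒ -0.392621;  D = -0.166312-0.355656i
Y_2^{m'}(θ=1.6243,φ=4.4162) and Σ D·Y over m':
  (-0.4717+0.3501i)·(-0.3195-0.2151i)  (+0.3001+0.2008i)·(+0.0120-0.0395i)  (-0.0584+0.2313i)·(-0.3127+0.0000i)  (+0.5574-0.0531i)·(-0.0120-0.0395i)  (-0.1663-0.3557i)·(-0.3195+0.2151i)
Y_2^1(R⁻¹ n̂) = +0.376646-0.035679i

Re=0.3766 Im=-0.0357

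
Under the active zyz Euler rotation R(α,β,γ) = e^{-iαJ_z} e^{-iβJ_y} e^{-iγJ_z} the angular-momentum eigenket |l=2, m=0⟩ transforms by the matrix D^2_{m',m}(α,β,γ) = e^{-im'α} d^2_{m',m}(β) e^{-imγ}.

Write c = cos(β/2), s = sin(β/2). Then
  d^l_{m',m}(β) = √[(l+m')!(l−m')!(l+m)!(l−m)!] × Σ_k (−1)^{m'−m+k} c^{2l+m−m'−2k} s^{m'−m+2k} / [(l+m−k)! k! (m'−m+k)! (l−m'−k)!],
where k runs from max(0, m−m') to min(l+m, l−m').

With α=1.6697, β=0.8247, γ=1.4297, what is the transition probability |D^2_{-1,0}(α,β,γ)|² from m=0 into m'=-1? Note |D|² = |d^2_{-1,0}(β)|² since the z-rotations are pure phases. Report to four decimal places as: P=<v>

P=0.3727

D^2_{-1,0}(1.6697,0.8247,1.4297) = e^{-i·-1·1.6697}·d^2_{-1,0}(0.8247)·e^{-i·0·1.4297}. Compute d first:
Half-angle: c=0.916182, s=0.400763. N=√(1·6·2·2)=4.898979
The bounds max(0,m−m')=1 and min(l+m,l−m')=2 give 2 terms
  k=1: (−1)^0·4.8990/(2)·0.9162^3·0.4008^1 = +0.754933
  k=2: (−1)^1·4.8990/(2)·0.9162^1·0.4008^3 = -0.144451
d^2_{-1,0}(0.8247) = +0.754933 -0.144451 = +0.610482
|D^2_{-1,0}|² = |d^2_{-1,0}(β)|² = (+0.610482)² = 0.372688 (the z-rotation phases have unit modulus)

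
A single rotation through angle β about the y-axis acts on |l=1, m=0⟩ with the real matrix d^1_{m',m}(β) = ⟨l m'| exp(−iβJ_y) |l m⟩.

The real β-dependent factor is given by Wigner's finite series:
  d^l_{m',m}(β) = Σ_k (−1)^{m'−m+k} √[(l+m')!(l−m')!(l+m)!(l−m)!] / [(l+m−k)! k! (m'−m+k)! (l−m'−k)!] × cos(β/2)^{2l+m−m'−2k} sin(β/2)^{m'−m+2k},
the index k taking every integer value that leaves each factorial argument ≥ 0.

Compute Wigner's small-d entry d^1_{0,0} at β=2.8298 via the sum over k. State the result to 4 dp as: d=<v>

d^1_{0,0}(β=2.8298) via Wigner's sum:
c=cos(2.8298/2)=0.155266, s=sin(2.8298/2)=0.987873; N=√[1·1·1·1]=1.000000
Admissible k: 0..1 (factorial args all ≥0)
  k=0: (−1)^0·1.0000/(1)·0.1553^2·0.9879^0 = +0.024107
  k=1: (−1)^1·1.0000/(1)·0.1553^0·0.9879^2 = -0.975893
d^1_{0,0}(2.8298) = +0.024107 -0.975893 = -0.951785

d=-0.9518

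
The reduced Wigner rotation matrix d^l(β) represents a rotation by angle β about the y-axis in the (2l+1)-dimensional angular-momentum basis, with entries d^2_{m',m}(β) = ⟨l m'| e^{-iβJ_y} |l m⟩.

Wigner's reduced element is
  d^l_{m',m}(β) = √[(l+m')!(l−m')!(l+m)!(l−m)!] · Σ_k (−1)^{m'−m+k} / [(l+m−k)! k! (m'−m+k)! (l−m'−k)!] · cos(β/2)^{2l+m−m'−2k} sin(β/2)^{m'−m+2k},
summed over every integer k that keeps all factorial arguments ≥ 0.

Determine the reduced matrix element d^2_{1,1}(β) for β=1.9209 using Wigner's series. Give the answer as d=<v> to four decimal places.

d^2_{1,1}(β=1.9209) via Wigner's sum:
c=cos(1.9209/2)=0.573151, s=sin(1.9209/2)=0.819450; N=√[6·1·6·1]=6.000000
Admissible k: 0..1 (factorial args all ≥0)
  k=0: (−1)^0·6.0000/(6)·0.5732^4·0.8194^0 = +0.107914
  k=1: (−1)^1·6.0000/(2)·0.5732^2·0.8194^2 = -0.661766
d^2_{1,1}(1.9209) = +0.107914 -0.661766 = -0.553852

d=-0.5539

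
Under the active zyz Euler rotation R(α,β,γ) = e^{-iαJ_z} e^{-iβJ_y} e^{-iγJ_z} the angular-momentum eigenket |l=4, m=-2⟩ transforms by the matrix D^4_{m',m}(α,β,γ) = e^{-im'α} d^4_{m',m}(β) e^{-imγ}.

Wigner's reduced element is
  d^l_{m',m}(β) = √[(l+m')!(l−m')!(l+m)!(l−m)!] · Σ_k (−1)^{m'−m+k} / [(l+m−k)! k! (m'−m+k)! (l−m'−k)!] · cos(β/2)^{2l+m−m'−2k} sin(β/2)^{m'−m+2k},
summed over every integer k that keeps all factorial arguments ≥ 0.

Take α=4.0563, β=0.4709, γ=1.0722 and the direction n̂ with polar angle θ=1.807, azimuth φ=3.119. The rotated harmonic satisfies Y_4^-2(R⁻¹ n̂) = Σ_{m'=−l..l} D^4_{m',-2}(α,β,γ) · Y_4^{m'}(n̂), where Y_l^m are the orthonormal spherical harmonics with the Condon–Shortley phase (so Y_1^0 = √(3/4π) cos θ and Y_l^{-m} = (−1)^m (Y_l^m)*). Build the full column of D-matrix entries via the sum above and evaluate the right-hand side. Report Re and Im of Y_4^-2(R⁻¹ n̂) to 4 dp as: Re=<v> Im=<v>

Re=0.2262 Im=0.2363

Need the full column D^4_{m',-2} for m'=−4..4 at α=4.0563, β=0.4709, γ=1.0722.
cos(β/2)=0.972409, sin(β/2)=0.233281
d^4_{-4,-2}: single k=2 term ⇒ +0.243462;  D = +0.215955-0.112416i
d^4_{-3,-2}: k∈[1..2] ⇒ +0.717607 -0.123899 = +0.593709;  D = -0.104032+0.584523i
d^4_{-2,-2}: k∈[0..2] ⇒ +0.799454 -0.552120 +0.039719 = +0.287053;  D = -0.193254-0.212255i
d^4_{-1,-2}: k∈[0..2] ⇒ -0.813690 +0.234147 -0.008984 = -0.588527;  D = -0.586526+0.048490i
d^4_{0,-2}: k∈[0..2] ⇒ +0.436489 -0.066989 +0.001446 = +0.370946;  D = -0.201299+0.311577i
d^4_{1,-2}: k∈[0..2] ⇒ -0.156098 +0.013476 -0.000155 = -0.142777;  D = +0.047763+0.134551i
d^4_{2,-2}: k∈[0..2] ⇒ +0.039719 -0.001829 +0.000009 = +0.037899;  D = +0.036035+0.011741i
d^4_{3,-2}: k∈[0..1] ⇒ -0.007131 +0.000137 = -0.006994;  D = +0.005773-0.003947i
d^4_{4,-2}: single k=0 term ⇒ +0.000806;  D = +0.000045-0.000805i
Y_4^{m'}(θ=1.807,φ=3.119) and Σ D·Y over m':
  (+0.2160-0.1124i)·(+0.3938+0.0357i)  (-0.1040+0.5845i)·(+0.2686+0.0182i)  (-0.1933-0.2123i)·(-0.1948-0.0088i)  (-0.5865+0.0485i)·(-0.2816-0.0064i)  (-0.2013+0.3116i)·(+0.1547+0.0000i)  (+0.0478+0.1346i)·(+0.2816-0.0064i)  (+0.0360+0.0117i)·(-0.1948+0.0088i)  (+0.0058-0.0039i)·(-0.2686+0.0182i)  (+0.0000-0.0008i)·(+0.3938-0.0357i)
Y_4^-2(R⁻¹ n̂) = +0.226246+0.236299i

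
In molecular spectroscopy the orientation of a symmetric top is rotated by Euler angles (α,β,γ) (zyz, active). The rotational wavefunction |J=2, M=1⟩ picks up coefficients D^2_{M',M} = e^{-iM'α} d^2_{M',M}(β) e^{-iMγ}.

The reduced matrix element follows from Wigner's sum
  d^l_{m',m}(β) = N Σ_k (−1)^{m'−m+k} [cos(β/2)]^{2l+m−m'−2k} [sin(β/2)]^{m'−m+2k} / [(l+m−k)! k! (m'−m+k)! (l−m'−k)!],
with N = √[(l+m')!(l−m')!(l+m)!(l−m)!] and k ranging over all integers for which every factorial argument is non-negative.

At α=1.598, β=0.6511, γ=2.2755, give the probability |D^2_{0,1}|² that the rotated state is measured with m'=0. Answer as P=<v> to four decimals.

Split into d^2_{0,1}(β=0.6511) × two z-phases.
With c≡cos(β/2)=0.947475 and s≡sin(β/2)=0.319830, N=[2·2·6·1]^{1/2}=4.898979
k: max(0,(1)−(0))=1 … min(2+(1),2−(0))=2
  k=1: (−1)^0·4.8990/(2)·0.9475^3·0.3198^1 = +0.666343
  k=2: (−1)^1·4.8990/(2)·0.9475^1·0.3198^3 = -0.075928
d^2_{0,1}(0.6511) = +0.666343 -0.075928 = +0.590415
|D^2_{0,1}|² = |d^2_{0,1}(β)|² = (+0.590415)² = 0.348590 (the z-rotation phases have unit modulus)

P=0.3486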